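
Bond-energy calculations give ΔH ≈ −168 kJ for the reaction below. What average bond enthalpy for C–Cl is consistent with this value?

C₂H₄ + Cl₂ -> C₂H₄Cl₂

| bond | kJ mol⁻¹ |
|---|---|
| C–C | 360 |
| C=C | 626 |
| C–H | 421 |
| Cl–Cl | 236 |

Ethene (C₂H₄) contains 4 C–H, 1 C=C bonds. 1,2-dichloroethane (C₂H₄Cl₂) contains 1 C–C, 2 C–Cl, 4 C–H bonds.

Let D be the C–Cl bond energy.
Σ(broken) = 4×421 + 1×626 + 1×236 = 2546
Σ(formed) = 1×360 + 2×D + 4×421 = 2044 + 2D
ΔH = Σ(broken) − Σ(formed) = (2546) − (2044 + 2D) = +502 − 2D
Setting this equal to −168 kJ gives 2D = 670, so D = 335 kJ/mol.

D(C–Cl) ≈ 335 kJ/mol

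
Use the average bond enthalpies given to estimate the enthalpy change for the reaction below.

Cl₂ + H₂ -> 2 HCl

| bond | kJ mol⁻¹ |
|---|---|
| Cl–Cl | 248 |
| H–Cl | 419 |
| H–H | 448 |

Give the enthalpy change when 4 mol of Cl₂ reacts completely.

Bonds broken (reactants):
  Cl–Cl: 1 × 248 = 248
  H–H: 1 × 448 = 448
  Σ(broken) = 696 kJ
Bonds formed (products):
  H–Cl: 2 × 419 = 838
  Σ(formed) = 838 kJ
ΔH = Σ(broken) − Σ(formed) = 696 − 838 = −142 kJ
For 4× the reaction as written: 4 × (−142) = −568 kJ

ΔH = −568 kJ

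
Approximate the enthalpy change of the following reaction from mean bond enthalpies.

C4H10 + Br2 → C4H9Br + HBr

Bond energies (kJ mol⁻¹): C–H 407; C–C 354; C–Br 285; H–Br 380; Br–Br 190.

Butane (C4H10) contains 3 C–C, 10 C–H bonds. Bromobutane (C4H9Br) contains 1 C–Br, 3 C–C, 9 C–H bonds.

Bonds broken (reactants):
  Br–Br: 1 × 190 = 190
  C–C: 3 × 354 = 1062
  C–H: 10 × 407 = 4070
  Σ(broken) = 5322 kJ
Bonds formed (products):
  C–Br: 1 × 285 = 285
  C–C: 3 × 354 = 1062
  C–H: 9 × 407 = 3663
  H–Br: 1 × 380 = 380
  Σ(formed) = 5390 kJ
ΔH = Σ(broken) − Σ(formed) = 5322 − 5390 = −68 kJ

ΔH ≈ −68 kJ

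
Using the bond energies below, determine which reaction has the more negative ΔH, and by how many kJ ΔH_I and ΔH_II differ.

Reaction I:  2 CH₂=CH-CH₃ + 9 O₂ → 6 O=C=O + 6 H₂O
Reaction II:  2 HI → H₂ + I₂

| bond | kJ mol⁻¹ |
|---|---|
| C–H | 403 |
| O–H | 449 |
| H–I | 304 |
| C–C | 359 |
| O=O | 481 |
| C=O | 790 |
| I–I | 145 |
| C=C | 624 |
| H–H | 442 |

Reaction I, by 3758 kJ

Reaction I:
  Bonds broken (reactants):
    C–C: 2 × 359 = 718
    C–H: 12 × 403 = 4836
    C=C: 2 × 624 = 1248
    O=O: 9 × 481 = 4329
    Σ(broken) = 11131 kJ
  Bonds formed (products):
    C=O: 12 × 790 = 9480
    O–H: 12 × 449 = 5388
    Σ(formed) = 14868 kJ
  ΔH_I = 11131 − 14868 = −3737 kJ
Reaction II:
  Bonds broken (reactants):
    H–I: 2 × 304 = 608
    Σ(broken) = 608 kJ
  Bonds formed (products):
    H–H: 1 × 442 = 442
    I–I: 1 × 145 = 145
    Σ(formed) = 587 kJ
  ΔH_II = 608 − 587 = +21 kJ
ΔH_I − ΔH_II = −3758 kJ, so reaction I has the more negative ΔH; |ΔH_I − ΔH_II| = 3758 kJ.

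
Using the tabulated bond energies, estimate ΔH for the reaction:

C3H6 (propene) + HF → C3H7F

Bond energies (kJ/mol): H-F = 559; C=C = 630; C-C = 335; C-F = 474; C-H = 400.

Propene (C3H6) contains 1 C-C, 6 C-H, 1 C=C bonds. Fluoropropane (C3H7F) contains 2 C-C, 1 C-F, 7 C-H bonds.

Bonds broken (reactants):
  C-C: 1 × 335 = 335
  C-H: 6 × 400 = 2400
  C=C: 1 × 630 = 630
  H-F: 1 × 559 = 559
  Σ(broken) = 3924 kJ
Bonds formed (products):
  C-C: 2 × 335 = 670
  C-F: 1 × 474 = 474
  C-H: 7 × 400 = 2800
  Σ(formed) = 3944 kJ
ΔH = Σ(broken) − Σ(formed) = 3924 − 3944 = −20 kJ

ΔH ≈ −20 kJ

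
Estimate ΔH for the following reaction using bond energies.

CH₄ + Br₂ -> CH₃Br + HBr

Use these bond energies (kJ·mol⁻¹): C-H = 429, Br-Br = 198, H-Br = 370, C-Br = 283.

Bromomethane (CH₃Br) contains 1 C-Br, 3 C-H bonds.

Bonds broken (reactants):
  Br-Br: 1 × 198 = 198
  C-H: 4 × 429 = 1716
  Σ(broken) = 1914 kJ
Bonds formed (products):
  C-Br: 1 × 283 = 283
  C-H: 3 × 429 = 1287
  H-Br: 1 × 370 = 370
  Σ(formed) = 1940 kJ
ΔH = Σ(broken) − Σ(formed) = 1914 − 1940 = −26 kJ

ΔH ≈ −26 kJ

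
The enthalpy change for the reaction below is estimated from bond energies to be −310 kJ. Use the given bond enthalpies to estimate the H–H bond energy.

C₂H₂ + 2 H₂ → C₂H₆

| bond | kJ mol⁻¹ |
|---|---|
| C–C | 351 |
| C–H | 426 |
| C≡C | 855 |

D(H–H) ≈ 445 kJ/mol

Let D be the H–H bond energy.
Σ(broken) = 1×855 + 2×426 + 2×D = 1707 + 2D
Σ(formed) = 1×351 + 6×426 = 2907
ΔH = Σ(broken) − Σ(formed) = (1707 + 2D) − (2907) = −1200 + 2D
Setting this equal to −310 kJ gives 2D = 890, so D = 445 kJ/mol.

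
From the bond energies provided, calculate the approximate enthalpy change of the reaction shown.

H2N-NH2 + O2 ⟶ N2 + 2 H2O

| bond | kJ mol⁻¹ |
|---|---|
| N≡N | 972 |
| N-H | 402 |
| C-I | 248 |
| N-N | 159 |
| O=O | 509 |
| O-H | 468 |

Bonds broken (reactants):
  N-H: 4 × 402 = 1608
  N-N: 1 × 159 = 159
  O=O: 1 × 509 = 509
  Σ(broken) = 2276 kJ
Bonds formed (products):
  N≡N: 1 × 972 = 972
  O-H: 4 × 468 = 1872
  Σ(formed) = 2844 kJ
ΔH = Σ(broken) − Σ(formed) = 2276 − 2844 = −568 kJ

ΔH ≈ −568 kJ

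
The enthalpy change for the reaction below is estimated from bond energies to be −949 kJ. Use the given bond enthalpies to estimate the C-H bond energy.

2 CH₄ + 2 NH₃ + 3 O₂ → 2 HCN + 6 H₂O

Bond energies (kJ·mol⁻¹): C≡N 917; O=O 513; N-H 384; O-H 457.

Let D be the C-H bond energy.
Σ(broken) = 8×D + 6×384 + 3×513 = 3843 + 8D
Σ(formed) = 2×917 + 2×D + 12×457 = 7318 + 2D
ΔH = Σ(broken) − Σ(formed) = (3843 + 8D) − (7318 + 2D) = −3475 + 6D
Setting this equal to −949 kJ gives 6D = 2526, so D = 421 kJ/mol.

D(C-H) ≈ 421 kJ/mol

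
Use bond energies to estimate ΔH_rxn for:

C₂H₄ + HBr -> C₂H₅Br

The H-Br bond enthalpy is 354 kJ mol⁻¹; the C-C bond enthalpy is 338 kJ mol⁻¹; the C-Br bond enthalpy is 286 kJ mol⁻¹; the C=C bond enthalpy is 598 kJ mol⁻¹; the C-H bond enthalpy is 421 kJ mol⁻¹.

Bonds broken (reactants):
  C-H: 4 × 421 = 1684
  C=C: 1 × 598 = 598
  H-Br: 1 × 354 = 354
  Σ(broken) = 2636 kJ
Bonds formed (products):
  C-Br: 1 × 286 = 286
  C-C: 1 × 338 = 338
  C-H: 5 × 421 = 2105
  Σ(formed) = 2729 kJ
ΔH = Σ(broken) − Σ(formed) = 2636 − 2729 = −93 kJ

ΔH ≈ −93 kJ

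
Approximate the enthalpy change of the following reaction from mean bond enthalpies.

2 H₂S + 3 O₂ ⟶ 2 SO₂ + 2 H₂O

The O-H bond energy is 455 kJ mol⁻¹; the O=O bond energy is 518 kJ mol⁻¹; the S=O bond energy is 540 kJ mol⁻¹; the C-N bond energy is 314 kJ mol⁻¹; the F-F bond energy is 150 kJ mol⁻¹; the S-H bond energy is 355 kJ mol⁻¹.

Bonds broken (reactants):
  O=O: 3 × 518 = 1554
  S-H: 4 × 355 = 1420
  Σ(broken) = 2974 kJ
Bonds formed (products):
  O-H: 4 × 455 = 1820
  S=O: 4 × 540 = 2160
  Σ(formed) = 3980 kJ
ΔH = Σ(broken) − Σ(formed) = 2974 − 3980 = −1006 kJ

ΔH ≈ −1006 kJ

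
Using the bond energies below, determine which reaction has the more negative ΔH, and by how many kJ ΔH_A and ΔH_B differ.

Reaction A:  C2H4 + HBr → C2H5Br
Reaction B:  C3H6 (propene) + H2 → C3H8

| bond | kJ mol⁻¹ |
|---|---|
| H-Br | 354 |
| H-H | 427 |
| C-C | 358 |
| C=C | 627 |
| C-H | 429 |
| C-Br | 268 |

Reaction B, by 88 kJ

Reaction A:
  Bonds broken (reactants):
    C-H: 4 × 429 = 1716
    C=C: 1 × 627 = 627
    H-Br: 1 × 354 = 354
    Σ(broken) = 2697 kJ
  Bonds formed (products):
    C-Br: 1 × 268 = 268
    C-C: 1 × 358 = 358
    C-H: 5 × 429 = 2145
    Σ(formed) = 2771 kJ
  ΔH_A = 2697 − 2771 = −74 kJ
Reaction B:
  Bonds broken (reactants):
    C-C: 1 × 358 = 358
    C-H: 6 × 429 = 2574
    C=C: 1 × 627 = 627
    H-H: 1 × 427 = 427
    Σ(broken) = 3986 kJ
  Bonds formed (products):
    C-C: 2 × 358 = 716
    C-H: 8 × 429 = 3432
    Σ(formed) = 4148 kJ
  ΔH_B = 3986 − 4148 = −162 kJ
ΔH_A − ΔH_B = +88 kJ, so reaction B has the more negative ΔH; |ΔH_A − ΔH_B| = 88 kJ.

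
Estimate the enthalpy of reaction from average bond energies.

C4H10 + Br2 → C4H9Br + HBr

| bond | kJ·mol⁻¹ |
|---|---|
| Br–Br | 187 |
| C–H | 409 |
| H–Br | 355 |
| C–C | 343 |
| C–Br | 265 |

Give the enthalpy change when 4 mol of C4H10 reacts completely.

Bonds broken (reactants):
  Br–Br: 1 × 187 = 187
  C–C: 3 × 343 = 1029
  C–H: 10 × 409 = 4090
  Σ(broken) = 5306 kJ
Bonds formed (products):
  C–Br: 1 × 265 = 265
  C–C: 3 × 343 = 1029
  C–H: 9 × 409 = 3681
  H–Br: 1 × 355 = 355
  Σ(formed) = 5330 kJ
ΔH = Σ(broken) − Σ(formed) = 5306 − 5330 = −24 kJ
For 4× the reaction as written: 4 × (−24) = −96 kJ

ΔH = −96 kJ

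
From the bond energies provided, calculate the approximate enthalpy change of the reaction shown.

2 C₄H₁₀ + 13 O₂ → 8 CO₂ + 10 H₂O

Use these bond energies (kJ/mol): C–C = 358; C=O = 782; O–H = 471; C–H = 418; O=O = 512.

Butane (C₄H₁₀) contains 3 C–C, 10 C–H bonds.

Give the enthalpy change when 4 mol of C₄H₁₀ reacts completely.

Bonds broken (reactants):
  C–C: 6 × 358 = 2148
  C–H: 20 × 418 = 8360
  O=O: 13 × 512 = 6656
  Σ(broken) = 17164 kJ
Bonds formed (products):
  C=O: 16 × 782 = 12512
  O–H: 20 × 471 = 9420
  Σ(formed) = 21932 kJ
ΔH = Σ(broken) − Σ(formed) = 17164 − 21932 = −4768 kJ
For 2× the reaction as written: 2 × (−4768) = −9536 kJ

ΔH = −9536 kJ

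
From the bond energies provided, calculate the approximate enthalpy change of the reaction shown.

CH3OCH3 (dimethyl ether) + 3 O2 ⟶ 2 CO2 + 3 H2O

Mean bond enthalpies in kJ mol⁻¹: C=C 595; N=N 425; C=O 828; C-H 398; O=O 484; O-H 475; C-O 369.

ΔH ≈ −1584 kJ

Bonds broken (reactants):
  C-H: 6 × 398 = 2388
  C-O: 2 × 369 = 738
  O=O: 3 × 484 = 1452
  Σ(broken) = 4578 kJ
Bonds formed (products):
  C=O: 4 × 828 = 3312
  O-H: 6 × 475 = 2850
  Σ(formed) = 6162 kJ
ΔH = Σ(broken) − Σ(formed) = 4578 − 6162 = −1584 kJ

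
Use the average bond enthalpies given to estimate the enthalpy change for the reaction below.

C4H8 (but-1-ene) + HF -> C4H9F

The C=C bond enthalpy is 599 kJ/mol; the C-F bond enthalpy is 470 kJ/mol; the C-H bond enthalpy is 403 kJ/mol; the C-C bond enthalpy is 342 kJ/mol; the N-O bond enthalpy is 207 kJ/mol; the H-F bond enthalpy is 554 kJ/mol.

Bonds broken (reactants):
  C-C: 2 × 342 = 684
  C-H: 8 × 403 = 3224
  C=C: 1 × 599 = 599
  H-F: 1 × 554 = 554
  Σ(broken) = 5061 kJ
Bonds formed (products):
  C-C: 3 × 342 = 1026
  C-F: 1 × 470 = 470
  C-H: 9 × 403 = 3627
  Σ(formed) = 5123 kJ
ΔH = Σ(broken) − Σ(formed) = 5061 − 5123 = −62 kJ

ΔH ≈ −62 kJ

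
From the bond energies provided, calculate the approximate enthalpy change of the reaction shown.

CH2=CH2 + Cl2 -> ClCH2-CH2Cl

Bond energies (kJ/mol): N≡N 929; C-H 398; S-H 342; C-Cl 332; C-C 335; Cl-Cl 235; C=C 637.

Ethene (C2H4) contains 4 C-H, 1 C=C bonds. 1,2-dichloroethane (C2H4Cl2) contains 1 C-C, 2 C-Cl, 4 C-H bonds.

Bonds broken (reactants):
  C-H: 4 × 398 = 1592
  C=C: 1 × 637 = 637
  Cl-Cl: 1 × 235 = 235
  Σ(broken) = 2464 kJ
Bonds formed (products):
  C-C: 1 × 335 = 335
  C-Cl: 2 × 332 = 664
  C-H: 4 × 398 = 1592
  Σ(formed) = 2591 kJ
ΔH = Σ(broken) − Σ(formed) = 2464 − 2591 = −127 kJ

ΔH ≈ −127 kJ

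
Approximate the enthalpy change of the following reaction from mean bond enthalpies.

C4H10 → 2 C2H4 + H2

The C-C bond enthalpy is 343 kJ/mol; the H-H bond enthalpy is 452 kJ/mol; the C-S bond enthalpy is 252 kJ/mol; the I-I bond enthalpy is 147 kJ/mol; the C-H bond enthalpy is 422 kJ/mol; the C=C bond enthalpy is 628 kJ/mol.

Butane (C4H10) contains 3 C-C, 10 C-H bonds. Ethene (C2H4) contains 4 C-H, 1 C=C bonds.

ΔH ≈ +165 kJ

Bonds broken (reactants):
  C-C: 3 × 343 = 1029
  C-H: 10 × 422 = 4220
  Σ(broken) = 5249 kJ
Bonds formed (products):
  C-H: 8 × 422 = 3376
  C=C: 2 × 628 = 1256
  H-H: 1 × 452 = 452
  Σ(formed) = 5084 kJ
ΔH = Σ(broken) − Σ(formed) = 5249 − 5084 = +165 kJ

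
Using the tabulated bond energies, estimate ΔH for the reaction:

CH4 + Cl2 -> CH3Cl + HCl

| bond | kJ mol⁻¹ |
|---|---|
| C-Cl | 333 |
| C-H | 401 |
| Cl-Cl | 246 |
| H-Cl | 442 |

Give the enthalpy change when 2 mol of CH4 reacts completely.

Bonds broken (reactants):
  C-H: 4 × 401 = 1604
  Cl-Cl: 1 × 246 = 246
  Σ(broken) = 1850 kJ
Bonds formed (products):
  C-Cl: 1 × 333 = 333
  C-H: 3 × 401 = 1203
  H-Cl: 1 × 442 = 442
  Σ(formed) = 1978 kJ
ΔH = Σ(broken) − Σ(formed) = 1850 − 1978 = −128 kJ
For 2× the reaction as written: 2 × (−128) = −256 kJ

ΔH = −256 kJ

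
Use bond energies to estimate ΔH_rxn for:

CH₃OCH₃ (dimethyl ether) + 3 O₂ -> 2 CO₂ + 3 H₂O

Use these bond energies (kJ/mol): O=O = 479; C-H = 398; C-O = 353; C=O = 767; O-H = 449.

Bonds broken (reactants):
  C-H: 6 × 398 = 2388
  C-O: 2 × 353 = 706
  O=O: 3 × 479 = 1437
  Σ(broken) = 4531 kJ
Bonds formed (products):
  C=O: 4 × 767 = 3068
  O-H: 6 × 449 = 2694
  Σ(formed) = 5762 kJ
ΔH = Σ(broken) − Σ(formed) = 4531 − 5762 = −1231 kJ

ΔH ≈ −1231 kJ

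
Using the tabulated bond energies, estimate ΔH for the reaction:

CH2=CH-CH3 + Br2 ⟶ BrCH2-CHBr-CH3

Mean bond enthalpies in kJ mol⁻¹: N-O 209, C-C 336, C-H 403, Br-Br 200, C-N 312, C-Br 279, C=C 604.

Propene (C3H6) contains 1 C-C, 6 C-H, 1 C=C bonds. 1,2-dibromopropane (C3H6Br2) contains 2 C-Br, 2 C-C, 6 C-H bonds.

ΔH ≈ −90 kJ

Bonds broken (reactants):
  Br-Br: 1 × 200 = 200
  C-C: 1 × 336 = 336
  C-H: 6 × 403 = 2418
  C=C: 1 × 604 = 604
  Σ(broken) = 3558 kJ
Bonds formed (products):
  C-Br: 2 × 279 = 558
  C-C: 2 × 336 = 672
  C-H: 6 × 403 = 2418
  Σ(formed) = 3648 kJ
ΔH = Σ(broken) − Σ(formed) = 3558 − 3648 = −90 kJ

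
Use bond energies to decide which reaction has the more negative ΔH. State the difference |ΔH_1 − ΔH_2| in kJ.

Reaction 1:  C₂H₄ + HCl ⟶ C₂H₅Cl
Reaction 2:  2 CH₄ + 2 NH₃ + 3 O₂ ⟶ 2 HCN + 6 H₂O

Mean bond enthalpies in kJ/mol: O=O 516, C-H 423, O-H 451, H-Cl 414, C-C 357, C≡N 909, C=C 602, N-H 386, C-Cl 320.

Reaction 1:
  Bonds broken (reactants):
    C-H: 4 × 423 = 1692
    C=C: 1 × 602 = 602
    H-Cl: 1 × 414 = 414
    Σ(broken) = 2708 kJ
  Bonds formed (products):
    C-C: 1 × 357 = 357
    C-Cl: 1 × 320 = 320
    C-H: 5 × 423 = 2115
    Σ(formed) = 2792 kJ
  ΔH_1 = 2708 − 2792 = −84 kJ
Reaction 2:
  Bonds broken (reactants):
    C-H: 8 × 423 = 3384
    N-H: 6 × 386 = 2316
    O=O: 3 × 516 = 1548
    Σ(broken) = 7248 kJ
  Bonds formed (products):
    C≡N: 2 × 909 = 1818
    C-H: 2 × 423 = 846
    O-H: 12 × 451 = 5412
    Σ(formed) = 8076 kJ
  ΔH_2 = 7248 − 8076 = −828 kJ
ΔH_1 − ΔH_2 = +744 kJ, so reaction 2 has the more negative ΔH; |ΔH_1 − ΔH_2| = 744 kJ.

Reaction 2, by 744 kJ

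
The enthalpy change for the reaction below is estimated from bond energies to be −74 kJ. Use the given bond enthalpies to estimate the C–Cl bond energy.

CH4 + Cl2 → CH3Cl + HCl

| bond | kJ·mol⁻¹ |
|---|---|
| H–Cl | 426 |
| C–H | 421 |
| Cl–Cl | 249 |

D(C–Cl) ≈ 318 kJ/mol

Let D be the C–Cl bond energy.
Σ(broken) = 4×421 + 1×249 = 1933
Σ(formed) = 1×D + 3×421 + 1×426 = 1689 + D
ΔH = Σ(broken) − Σ(formed) = (1933) − (1689 + D) = +244 − D
Setting this equal to −74 kJ gives D = 318 kJ/mol.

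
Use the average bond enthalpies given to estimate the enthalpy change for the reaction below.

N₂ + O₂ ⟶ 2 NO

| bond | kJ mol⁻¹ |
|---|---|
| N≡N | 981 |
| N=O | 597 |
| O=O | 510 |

ΔH ≈ +297 kJ

Bonds broken (reactants):
  N≡N: 1 × 981 = 981
  O=O: 1 × 510 = 510
  Σ(broken) = 1491 kJ
Bonds formed (products):
  N=O: 2 × 597 = 1194
  Σ(formed) = 1194 kJ
ΔH = Σ(broken) − Σ(formed) = 1491 − 1194 = +297 kJ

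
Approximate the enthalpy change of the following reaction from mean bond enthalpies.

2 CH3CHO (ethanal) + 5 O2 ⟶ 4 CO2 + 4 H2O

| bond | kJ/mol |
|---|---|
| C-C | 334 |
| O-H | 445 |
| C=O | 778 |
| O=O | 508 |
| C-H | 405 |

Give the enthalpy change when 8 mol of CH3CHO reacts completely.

Bonds broken (reactants):
  C-C: 2 × 334 = 668
  C-H: 8 × 405 = 3240
  C=O: 2 × 778 = 1556
  O=O: 5 × 508 = 2540
  Σ(broken) = 8004 kJ
Bonds formed (products):
  C=O: 8 × 778 = 6224
  O-H: 8 × 445 = 3560
  Σ(formed) = 9784 kJ
ΔH = Σ(broken) − Σ(formed) = 8004 − 9784 = −1780 kJ
For 4× the reaction as written: 4 × (−1780) = −7120 kJ

ΔH = −7120 kJ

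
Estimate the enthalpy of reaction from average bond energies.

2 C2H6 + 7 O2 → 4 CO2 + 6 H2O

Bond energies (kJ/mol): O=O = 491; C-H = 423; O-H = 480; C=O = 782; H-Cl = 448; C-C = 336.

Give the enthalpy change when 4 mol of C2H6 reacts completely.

ΔH = −5662 kJ

Bonds broken (reactants):
  C-C: 2 × 336 = 672
  C-H: 12 × 423 = 5076
  O=O: 7 × 491 = 3437
  Σ(broken) = 9185 kJ
Bonds formed (products):
  C=O: 8 × 782 = 6256
  O-H: 12 × 480 = 5760
  Σ(formed) = 12016 kJ
ΔH = Σ(broken) − Σ(formed) = 9185 − 12016 = −2831 kJ
For 2× the reaction as written: 2 × (−2831) = −5662 kJ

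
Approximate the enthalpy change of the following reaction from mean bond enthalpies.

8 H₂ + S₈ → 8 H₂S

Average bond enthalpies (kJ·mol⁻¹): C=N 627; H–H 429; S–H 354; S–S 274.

Bonds broken (reactants):
  H–H: 8 × 429 = 3432
  S–S: 8 × 274 = 2192
  Σ(broken) = 5624 kJ
Bonds formed (products):
  S–H: 16 × 354 = 5664
  Σ(formed) = 5664 kJ
ΔH = Σ(broken) − Σ(formed) = 5624 − 5664 = −40 kJ

ΔH ≈ −40 kJ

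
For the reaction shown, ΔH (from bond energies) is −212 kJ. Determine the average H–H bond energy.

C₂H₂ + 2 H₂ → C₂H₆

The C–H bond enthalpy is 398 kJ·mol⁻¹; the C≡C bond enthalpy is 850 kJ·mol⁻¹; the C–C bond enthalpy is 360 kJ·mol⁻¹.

D(H–H) ≈ 445 kJ/mol

Let D be the H–H bond energy.
Σ(broken) = 1×850 + 2×398 + 2×D = 1646 + 2D
Σ(formed) = 1×360 + 6×398 = 2748
ΔH = Σ(broken) − Σ(formed) = (1646 + 2D) − (2748) = −1102 + 2D
Setting this equal to −212 kJ gives 2D = 890, so D = 445 kJ/mol.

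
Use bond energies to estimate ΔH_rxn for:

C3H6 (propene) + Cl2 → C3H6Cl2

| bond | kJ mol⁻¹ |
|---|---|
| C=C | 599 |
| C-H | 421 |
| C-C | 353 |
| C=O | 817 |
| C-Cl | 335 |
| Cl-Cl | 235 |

Bonds broken (reactants):
  C-C: 1 × 353 = 353
  C-H: 6 × 421 = 2526
  C=C: 1 × 599 = 599
  Cl-Cl: 1 × 235 = 235
  Σ(broken) = 3713 kJ
Bonds formed (products):
  C-C: 2 × 353 = 706
  C-Cl: 2 × 335 = 670
  C-H: 6 × 421 = 2526
  Σ(formed) = 3902 kJ
ΔH = Σ(broken) − Σ(formed) = 3713 − 3902 = −189 kJ

ΔH ≈ −189 kJ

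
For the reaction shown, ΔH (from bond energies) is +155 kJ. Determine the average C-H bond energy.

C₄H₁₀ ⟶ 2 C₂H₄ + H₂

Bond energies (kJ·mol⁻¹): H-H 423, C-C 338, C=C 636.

D(C-H) ≈ 418 kJ/mol

Let D be the C-H bond energy.
Σ(broken) = 3×338 + 10×D = 1014 + 10D
Σ(formed) = 8×D + 2×636 + 1×423 = 1695 + 8D
ΔH = Σ(broken) − Σ(formed) = (1014 + 10D) − (1695 + 8D) = −681 + 2D
Setting this equal to +155 kJ gives 2D = 836, so D = 418 kJ/mol.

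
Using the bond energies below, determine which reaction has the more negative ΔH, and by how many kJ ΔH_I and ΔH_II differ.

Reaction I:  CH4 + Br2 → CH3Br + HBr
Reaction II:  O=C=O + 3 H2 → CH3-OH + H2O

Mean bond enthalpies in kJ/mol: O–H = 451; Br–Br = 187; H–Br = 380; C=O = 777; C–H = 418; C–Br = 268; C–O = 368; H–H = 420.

Reaction II, by 118 kJ

Reaction I:
  Bonds broken (reactants):
    Br–Br: 1 × 187 = 187
    C–H: 4 × 418 = 1672
    Σ(broken) = 1859 kJ
  Bonds formed (products):
    C–Br: 1 × 268 = 268
    C–H: 3 × 418 = 1254
    H–Br: 1 × 380 = 380
    Σ(formed) = 1902 kJ
  ΔH_I = 1859 − 1902 = −43 kJ
Reaction II:
  Bonds broken (reactants):
    C=O: 2 × 777 = 1554
    H–H: 3 × 420 = 1260
    Σ(broken) = 2814 kJ
  Bonds formed (products):
    C–H: 3 × 418 = 1254
    C–O: 1 × 368 = 368
    O–H: 3 × 451 = 1353
    Σ(formed) = 2975 kJ
  ΔH_II = 2814 − 2975 = −161 kJ
ΔH_I − ΔH_II = +118 kJ, so reaction II has the more negative ΔH; |ΔH_I − ΔH_II| = 118 kJ.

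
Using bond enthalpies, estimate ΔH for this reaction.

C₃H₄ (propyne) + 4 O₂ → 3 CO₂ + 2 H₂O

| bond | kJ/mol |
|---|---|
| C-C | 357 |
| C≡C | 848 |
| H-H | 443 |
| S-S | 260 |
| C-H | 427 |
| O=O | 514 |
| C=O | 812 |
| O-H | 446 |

ΔH ≈ −1687 kJ

Bonds broken (reactants):
  C≡C: 1 × 848 = 848
  C-C: 1 × 357 = 357
  C-H: 4 × 427 = 1708
  O=O: 4 × 514 = 2056
  Σ(broken) = 4969 kJ
Bonds formed (products):
  C=O: 6 × 812 = 4872
  O-H: 4 × 446 = 1784
  Σ(formed) = 6656 kJ
ΔH = Σ(broken) − Σ(formed) = 4969 − 6656 = −1687 kJ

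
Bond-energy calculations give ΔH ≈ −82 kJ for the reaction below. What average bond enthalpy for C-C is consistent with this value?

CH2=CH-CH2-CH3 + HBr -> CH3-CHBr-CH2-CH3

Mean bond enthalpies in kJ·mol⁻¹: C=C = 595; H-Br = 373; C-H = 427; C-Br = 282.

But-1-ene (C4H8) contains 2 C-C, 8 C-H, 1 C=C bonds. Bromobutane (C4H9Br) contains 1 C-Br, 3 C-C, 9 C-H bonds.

Let D be the C-C bond energy.
Σ(broken) = 2×D + 8×427 + 1×595 + 1×373 = 4384 + 2D
Σ(formed) = 1×282 + 3×D + 9×427 = 4125 + 3D
ΔH = Σ(broken) − Σ(formed) = (4384 + 2D) − (4125 + 3D) = +259 − D
Setting this equal to −82 kJ gives D = 341 kJ/mol.

D(C-C) ≈ 341 kJ/mol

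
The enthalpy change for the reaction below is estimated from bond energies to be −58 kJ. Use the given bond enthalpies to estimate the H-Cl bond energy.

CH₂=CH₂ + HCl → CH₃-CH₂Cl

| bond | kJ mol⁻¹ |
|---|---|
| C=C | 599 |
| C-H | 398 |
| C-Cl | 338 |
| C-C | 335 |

Let D be the H-Cl bond energy.
Σ(broken) = 4×398 + 1×599 + 1×D = 2191 + D
Σ(formed) = 1×335 + 1×338 + 5×398 = 2663
ΔH = Σ(broken) − Σ(formed) = (2191 + D) − (2663) = −472 + D
Setting this equal to −58 kJ gives D = 414 kJ/mol.

D(H-Cl) ≈ 414 kJ/mol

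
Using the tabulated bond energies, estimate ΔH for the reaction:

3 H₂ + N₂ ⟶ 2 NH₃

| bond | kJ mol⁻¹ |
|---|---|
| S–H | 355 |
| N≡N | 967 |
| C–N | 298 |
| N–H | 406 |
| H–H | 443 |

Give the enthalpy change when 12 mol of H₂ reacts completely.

ΔH = −560 kJ

Bonds broken (reactants):
  H–H: 3 × 443 = 1329
  N≡N: 1 × 967 = 967
  Σ(broken) = 2296 kJ
Bonds formed (products):
  N–H: 6 × 406 = 2436
  Σ(formed) = 2436 kJ
ΔH = Σ(broken) − Σ(formed) = 2296 − 2436 = −140 kJ
For 4× the reaction as written: 4 × (−140) = −560 kJ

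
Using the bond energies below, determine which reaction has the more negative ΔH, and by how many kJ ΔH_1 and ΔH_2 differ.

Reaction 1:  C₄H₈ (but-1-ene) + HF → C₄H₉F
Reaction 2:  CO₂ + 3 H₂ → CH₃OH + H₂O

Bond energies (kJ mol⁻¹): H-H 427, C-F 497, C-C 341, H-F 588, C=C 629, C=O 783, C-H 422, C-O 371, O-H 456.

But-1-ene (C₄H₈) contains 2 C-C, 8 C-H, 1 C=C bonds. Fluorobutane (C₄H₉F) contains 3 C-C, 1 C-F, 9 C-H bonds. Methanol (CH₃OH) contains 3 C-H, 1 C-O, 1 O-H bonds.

Reaction 2, by 115 kJ

Reaction 1:
  Bonds broken (reactants):
    C-C: 2 × 341 = 682
    C-H: 8 × 422 = 3376
    C=C: 1 × 629 = 629
    H-F: 1 × 588 = 588
    Σ(broken) = 5275 kJ
  Bonds formed (products):
    C-C: 3 × 341 = 1023
    C-F: 1 × 497 = 497
    C-H: 9 × 422 = 3798
    Σ(formed) = 5318 kJ
  ΔH_1 = 5275 − 5318 = −43 kJ
Reaction 2:
  Bonds broken (reactants):
    C=O: 2 × 783 = 1566
    H-H: 3 × 427 = 1281
    Σ(broken) = 2847 kJ
  Bonds formed (products):
    C-H: 3 × 422 = 1266
    C-O: 1 × 371 = 371
    O-H: 3 × 456 = 1368
    Σ(formed) = 3005 kJ
  ΔH_2 = 2847 − 3005 = −158 kJ
ΔH_1 − ΔH_2 = +115 kJ, so reaction 2 has the more negative ΔH; |ΔH_1 − ΔH_2| = 115 kJ.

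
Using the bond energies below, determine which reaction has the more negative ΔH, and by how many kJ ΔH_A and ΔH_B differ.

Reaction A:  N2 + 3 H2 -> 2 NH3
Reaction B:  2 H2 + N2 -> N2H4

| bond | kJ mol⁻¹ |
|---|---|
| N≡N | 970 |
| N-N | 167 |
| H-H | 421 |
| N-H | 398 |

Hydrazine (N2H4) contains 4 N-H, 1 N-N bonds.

Reaction A, by 208 kJ

Reaction A:
  Bonds broken (reactants):
    H-H: 3 × 421 = 1263
    N≡N: 1 × 970 = 970
    Σ(broken) = 2233 kJ
  Bonds formed (products):
    N-H: 6 × 398 = 2388
    Σ(formed) = 2388 kJ
  ΔH_A = 2233 − 2388 = −155 kJ
Reaction B:
  Bonds broken (reactants):
    H-H: 2 × 421 = 842
    N≡N: 1 × 970 = 970
    Σ(broken) = 1812 kJ
  Bonds formed (products):
    N-H: 4 × 398 = 1592
    N-N: 1 × 167 = 167
    Σ(formed) = 1759 kJ
  ΔH_B = 1812 − 1759 = +53 kJ
ΔH_A − ΔH_B = −208 kJ, so reaction A has the more negative ΔH; |ΔH_A − ΔH_B| = 208 kJ.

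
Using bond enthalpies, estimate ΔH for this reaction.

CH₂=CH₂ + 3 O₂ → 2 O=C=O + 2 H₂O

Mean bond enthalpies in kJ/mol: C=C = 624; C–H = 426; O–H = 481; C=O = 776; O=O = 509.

ΔH ≈ −1173 kJ

Bonds broken (reactants):
  C–H: 4 × 426 = 1704
  C=C: 1 × 624 = 624
  O=O: 3 × 509 = 1527
  Σ(broken) = 3855 kJ
Bonds formed (products):
  C=O: 4 × 776 = 3104
  O–H: 4 × 481 = 1924
  Σ(formed) = 5028 kJ
ΔH = Σ(broken) − Σ(formed) = 3855 − 5028 = −1173 kJ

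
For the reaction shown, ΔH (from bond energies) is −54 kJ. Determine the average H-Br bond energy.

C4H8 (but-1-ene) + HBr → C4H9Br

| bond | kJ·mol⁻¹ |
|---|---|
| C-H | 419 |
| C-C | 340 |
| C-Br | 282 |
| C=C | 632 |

Let D be the H-Br bond energy.
Σ(broken) = 2×340 + 8×419 + 1×632 + 1×D = 4664 + D
Σ(formed) = 1×282 + 3×340 + 9×419 = 5073
ΔH = Σ(broken) − Σ(formed) = (4664 + D) − (5073) = −409 + D
Setting this equal to −54 kJ gives D = 355 kJ/mol.

D(H-Br) ≈ 355 kJ/mol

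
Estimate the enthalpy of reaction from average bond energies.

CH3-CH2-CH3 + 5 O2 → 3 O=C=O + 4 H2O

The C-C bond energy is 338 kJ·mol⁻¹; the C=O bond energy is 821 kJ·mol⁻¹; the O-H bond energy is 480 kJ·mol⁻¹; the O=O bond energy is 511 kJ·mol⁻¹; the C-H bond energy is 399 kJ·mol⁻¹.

ΔH ≈ −2343 kJ

Bonds broken (reactants):
  C-C: 2 × 338 = 676
  C-H: 8 × 399 = 3192
  O=O: 5 × 511 = 2555
  Σ(broken) = 6423 kJ
Bonds formed (products):
  C=O: 6 × 821 = 4926
  O-H: 8 × 480 = 3840
  Σ(formed) = 8766 kJ
ΔH = Σ(broken) − Σ(formed) = 6423 − 8766 = −2343 kJ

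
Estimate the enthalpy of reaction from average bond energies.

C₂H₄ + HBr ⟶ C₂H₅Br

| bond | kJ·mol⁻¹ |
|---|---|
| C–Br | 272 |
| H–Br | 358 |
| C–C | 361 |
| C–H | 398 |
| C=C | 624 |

ΔH ≈ −49 kJ

Bonds broken (reactants):
  C–H: 4 × 398 = 1592
  C=C: 1 × 624 = 624
  H–Br: 1 × 358 = 358
  Σ(broken) = 2574 kJ
Bonds formed (products):
  C–Br: 1 × 272 = 272
  C–C: 1 × 361 = 361
  C–H: 5 × 398 = 1990
  Σ(formed) = 2623 kJ
ΔH = Σ(broken) − Σ(formed) = 2574 − 2623 = −49 kJ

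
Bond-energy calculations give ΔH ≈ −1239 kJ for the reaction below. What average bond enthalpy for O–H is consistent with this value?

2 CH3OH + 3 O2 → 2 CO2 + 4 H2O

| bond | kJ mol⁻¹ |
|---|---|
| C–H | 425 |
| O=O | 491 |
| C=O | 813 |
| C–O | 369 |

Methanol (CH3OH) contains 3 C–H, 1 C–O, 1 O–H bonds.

D(O–H) ≈ 458 kJ/mol

Let D be the O–H bond energy.
Σ(broken) = 6×425 + 2×369 + 2×D + 3×491 = 4761 + 2D
Σ(formed) = 4×813 + 8×D = 3252 + 8D
ΔH = Σ(broken) − Σ(formed) = (4761 + 2D) − (3252 + 8D) = +1509 − 6D
Setting this equal to −1239 kJ gives 6D = 2748, so D = 458 kJ/mol.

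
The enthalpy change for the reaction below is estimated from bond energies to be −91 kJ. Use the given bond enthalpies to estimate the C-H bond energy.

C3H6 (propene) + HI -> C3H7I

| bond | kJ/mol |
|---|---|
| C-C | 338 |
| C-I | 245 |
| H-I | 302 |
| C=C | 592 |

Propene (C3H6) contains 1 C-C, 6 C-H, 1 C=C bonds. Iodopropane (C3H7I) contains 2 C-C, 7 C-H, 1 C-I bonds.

Let D be the C-H bond energy.
Σ(broken) = 1×338 + 6×D + 1×592 + 1×302 = 1232 + 6D
Σ(formed) = 2×338 + 7×D + 1×245 = 921 + 7D
ΔH = Σ(broken) − Σ(formed) = (1232 + 6D) − (921 + 7D) = +311 − D
Setting this equal to −91 kJ gives D = 402 kJ/mol.

D(C-H) ≈ 402 kJ/mol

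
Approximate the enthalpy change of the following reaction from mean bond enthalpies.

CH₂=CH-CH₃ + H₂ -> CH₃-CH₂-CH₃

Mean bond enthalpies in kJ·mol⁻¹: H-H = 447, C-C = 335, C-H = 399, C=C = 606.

Bonds broken (reactants):
  C-C: 1 × 335 = 335
  C-H: 6 × 399 = 2394
  C=C: 1 × 606 = 606
  H-H: 1 × 447 = 447
  Σ(broken) = 3782 kJ
Bonds formed (products):
  C-C: 2 × 335 = 670
  C-H: 8 × 399 = 3192
  Σ(formed) = 3862 kJ
ΔH = Σ(broken) − Σ(formed) = 3782 − 3862 = −80 kJ

ΔH ≈ −80 kJ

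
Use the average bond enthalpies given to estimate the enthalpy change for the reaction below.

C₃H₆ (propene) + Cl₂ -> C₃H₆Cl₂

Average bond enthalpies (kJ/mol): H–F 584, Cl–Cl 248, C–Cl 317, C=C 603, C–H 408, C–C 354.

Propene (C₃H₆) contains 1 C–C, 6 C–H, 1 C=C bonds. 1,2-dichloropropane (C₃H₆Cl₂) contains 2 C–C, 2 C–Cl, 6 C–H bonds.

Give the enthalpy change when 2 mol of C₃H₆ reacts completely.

Bonds broken (reactants):
  C–C: 1 × 354 = 354
  C–H: 6 × 408 = 2448
  C=C: 1 × 603 = 603
  Cl–Cl: 1 × 248 = 248
  Σ(broken) = 3653 kJ
Bonds formed (products):
  C–C: 2 × 354 = 708
  C–Cl: 2 × 317 = 634
  C–H: 6 × 408 = 2448
  Σ(formed) = 3790 kJ
ΔH = Σ(broken) − Σ(formed) = 3653 − 3790 = −137 kJ
For 2× the reaction as written: 2 × (−137) = −274 kJ

ΔH = −274 kJ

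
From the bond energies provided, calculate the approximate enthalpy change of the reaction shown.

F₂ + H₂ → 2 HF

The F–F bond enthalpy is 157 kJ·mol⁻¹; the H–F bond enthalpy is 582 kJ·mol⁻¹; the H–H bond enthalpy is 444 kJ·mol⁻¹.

ΔH ≈ −563 kJ

Bonds broken (reactants):
  F–F: 1 × 157 = 157
  H–H: 1 × 444 = 444
  Σ(broken) = 601 kJ
Bonds formed (products):
  H–F: 2 × 582 = 1164
  Σ(formed) = 1164 kJ
ΔH = Σ(broken) − Σ(formed) = 601 − 1164 = −563 kJ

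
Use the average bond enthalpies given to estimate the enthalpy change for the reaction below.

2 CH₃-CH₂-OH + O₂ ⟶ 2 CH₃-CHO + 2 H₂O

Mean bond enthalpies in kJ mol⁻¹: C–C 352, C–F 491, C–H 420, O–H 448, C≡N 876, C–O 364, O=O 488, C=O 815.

Bonds broken (reactants):
  C–C: 2 × 352 = 704
  C–H: 10 × 420 = 4200
  C–O: 2 × 364 = 728
  O–H: 2 × 448 = 896
  O=O: 1 × 488 = 488
  Σ(broken) = 7016 kJ
Bonds formed (products):
  C–C: 2 × 352 = 704
  C–H: 8 × 420 = 3360
  C=O: 2 × 815 = 1630
  O–H: 4 × 448 = 1792
  Σ(formed) = 7486 kJ
ΔH = Σ(broken) − Σ(formed) = 7016 − 7486 = −470 kJ

ΔH ≈ −470 kJ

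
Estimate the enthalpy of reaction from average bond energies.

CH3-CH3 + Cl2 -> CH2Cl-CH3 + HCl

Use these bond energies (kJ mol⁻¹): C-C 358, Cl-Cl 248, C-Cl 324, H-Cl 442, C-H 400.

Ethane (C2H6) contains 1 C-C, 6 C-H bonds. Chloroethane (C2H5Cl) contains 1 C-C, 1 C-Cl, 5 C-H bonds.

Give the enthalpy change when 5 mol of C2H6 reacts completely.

Bonds broken (reactants):
  C-C: 1 × 358 = 358
  C-H: 6 × 400 = 2400
  Cl-Cl: 1 × 248 = 248
  Σ(broken) = 3006 kJ
Bonds formed (products):
  C-C: 1 × 358 = 358
  C-Cl: 1 × 324 = 324
  C-H: 5 × 400 = 2000
  H-Cl: 1 × 442 = 442
  Σ(formed) = 3124 kJ
ΔH = Σ(broken) − Σ(formed) = 3006 − 3124 = −118 kJ
For 5× the reaction as written: 5 × (−118) = −590 kJ

ΔH = −590 kJ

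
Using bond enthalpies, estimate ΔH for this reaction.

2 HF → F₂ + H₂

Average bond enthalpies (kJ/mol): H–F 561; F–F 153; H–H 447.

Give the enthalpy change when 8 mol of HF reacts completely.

Bonds broken (reactants):
  H–F: 2 × 561 = 1122
  Σ(broken) = 1122 kJ
Bonds formed (products):
  F–F: 1 × 153 = 153
  H–H: 1 × 447 = 447
  Σ(formed) = 600 kJ
ΔH = Σ(broken) − Σ(formed) = 1122 − 600 = +522 kJ
For 4× the reaction as written: 4 × (+522) = +2088 kJ

ΔH = +2088 kJ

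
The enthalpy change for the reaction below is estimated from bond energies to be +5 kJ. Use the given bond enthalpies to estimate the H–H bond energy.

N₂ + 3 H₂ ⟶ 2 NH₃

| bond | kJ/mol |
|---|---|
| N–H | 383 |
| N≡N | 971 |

D(H–H) ≈ 444 kJ/mol

Let D be the H–H bond energy.
Σ(broken) = 3×D + 1×971 = 971 + 3D
Σ(formed) = 6×383 = 2298
ΔH = Σ(broken) − Σ(formed) = (971 + 3D) − (2298) = −1327 + 3D
Setting this equal to +5 kJ gives 3D = 1332, so D = 444 kJ/mol.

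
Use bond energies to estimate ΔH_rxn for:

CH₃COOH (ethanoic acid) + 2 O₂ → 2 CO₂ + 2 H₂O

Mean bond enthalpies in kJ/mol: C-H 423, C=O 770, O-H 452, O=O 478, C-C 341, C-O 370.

Bonds broken (reactants):
  C-C: 1 × 341 = 341
  C-H: 3 × 423 = 1269
  C-O: 1 × 370 = 370
  C=O: 1 × 770 = 770
  O-H: 1 × 452 = 452
  O=O: 2 × 478 = 956
  Σ(broken) = 4158 kJ
Bonds formed (products):
  C=O: 4 × 770 = 3080
  O-H: 4 × 452 = 1808
  Σ(formed) = 4888 kJ
ΔH = Σ(broken) − Σ(formed) = 4158 − 4888 = −730 kJ

ΔH ≈ −730 kJ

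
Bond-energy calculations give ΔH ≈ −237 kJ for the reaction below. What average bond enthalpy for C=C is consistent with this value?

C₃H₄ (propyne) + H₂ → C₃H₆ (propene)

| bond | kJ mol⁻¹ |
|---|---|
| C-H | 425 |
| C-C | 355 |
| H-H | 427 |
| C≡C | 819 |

D(C=C) ≈ 633 kJ/mol

Let D be the C=C bond energy.
Σ(broken) = 1×819 + 1×355 + 4×425 + 1×427 = 3301
Σ(formed) = 1×355 + 6×425 + 1×D = 2905 + D
ΔH = Σ(broken) − Σ(formed) = (3301) − (2905 + D) = +396 − D
Setting this equal to −237 kJ gives D = 633 kJ/mol.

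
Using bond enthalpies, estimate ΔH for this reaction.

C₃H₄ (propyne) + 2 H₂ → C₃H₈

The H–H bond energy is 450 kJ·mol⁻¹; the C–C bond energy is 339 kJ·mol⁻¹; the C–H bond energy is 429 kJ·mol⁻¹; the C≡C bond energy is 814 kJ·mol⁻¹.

ΔH ≈ −341 kJ

Bonds broken (reactants):
  C≡C: 1 × 814 = 814
  C–C: 1 × 339 = 339
  C–H: 4 × 429 = 1716
  H–H: 2 × 450 = 900
  Σ(broken) = 3769 kJ
Bonds formed (products):
  C–C: 2 × 339 = 678
  C–H: 8 × 429 = 3432
  Σ(formed) = 4110 kJ
ΔH = Σ(broken) − Σ(formed) = 3769 − 4110 = −341 kJ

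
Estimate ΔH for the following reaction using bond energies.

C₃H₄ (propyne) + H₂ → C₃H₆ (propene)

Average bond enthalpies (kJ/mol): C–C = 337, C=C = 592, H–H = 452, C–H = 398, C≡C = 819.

Bonds broken (reactants):
  C≡C: 1 × 819 = 819
  C–C: 1 × 337 = 337
  C–H: 4 × 398 = 1592
  H–H: 1 × 452 = 452
  Σ(broken) = 3200 kJ
Bonds formed (products):
  C–C: 1 × 337 = 337
  C–H: 6 × 398 = 2388
  C=C: 1 × 592 = 592
  Σ(formed) = 3317 kJ
ΔH = Σ(broken) − Σ(formed) = 3200 − 3317 = −117 kJ

ΔH ≈ −117 kJ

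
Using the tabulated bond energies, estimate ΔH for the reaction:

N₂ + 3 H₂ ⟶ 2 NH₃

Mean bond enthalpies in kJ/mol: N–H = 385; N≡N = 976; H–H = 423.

Bonds broken (reactants):
  H–H: 3 × 423 = 1269
  N≡N: 1 × 976 = 976
  Σ(broken) = 2245 kJ
Bonds formed (products):
  N–H: 6 × 385 = 2310
  Σ(formed) = 2310 kJ
ΔH = Σ(broken) − Σ(formed) = 2245 − 2310 = −65 kJ

ΔH ≈ −65 kJ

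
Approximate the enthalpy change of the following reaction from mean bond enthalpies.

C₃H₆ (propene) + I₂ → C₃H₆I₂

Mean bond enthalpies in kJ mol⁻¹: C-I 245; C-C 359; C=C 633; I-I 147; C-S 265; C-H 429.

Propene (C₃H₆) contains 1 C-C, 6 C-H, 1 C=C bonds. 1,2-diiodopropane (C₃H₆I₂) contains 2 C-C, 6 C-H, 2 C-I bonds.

Bonds broken (reactants):
  C-C: 1 × 359 = 359
  C-H: 6 × 429 = 2574
  C=C: 1 × 633 = 633
  I-I: 1 × 147 = 147
  Σ(broken) = 3713 kJ
Bonds formed (products):
  C-C: 2 × 359 = 718
  C-H: 6 × 429 = 2574
  C-I: 2 × 245 = 490
  Σ(formed) = 3782 kJ
ΔH = Σ(broken) − Σ(formed) = 3713 − 3782 = −69 kJ

ΔH ≈ −69 kJ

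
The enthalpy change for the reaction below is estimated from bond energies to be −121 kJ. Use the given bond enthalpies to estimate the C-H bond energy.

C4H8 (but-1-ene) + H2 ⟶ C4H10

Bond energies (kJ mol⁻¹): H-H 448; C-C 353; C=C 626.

D(C-H) ≈ 421 kJ/mol

Let D be the C-H bond energy.
Σ(broken) = 2×353 + 8×D + 1×626 + 1×448 = 1780 + 8D
Σ(formed) = 3×353 + 10×D = 1059 + 10D
ΔH = Σ(broken) − Σ(formed) = (1780 + 8D) − (1059 + 10D) = +721 − 2D
Setting this equal to −121 kJ gives 2D = 842, so D = 421 kJ/mol.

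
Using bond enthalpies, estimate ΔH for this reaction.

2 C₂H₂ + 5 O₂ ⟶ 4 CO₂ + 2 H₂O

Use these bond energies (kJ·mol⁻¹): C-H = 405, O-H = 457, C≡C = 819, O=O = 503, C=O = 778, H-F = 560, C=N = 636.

ΔH ≈ −2279 kJ

Bonds broken (reactants):
  C≡C: 2 × 819 = 1638
  C-H: 4 × 405 = 1620
  O=O: 5 × 503 = 2515
  Σ(broken) = 5773 kJ
Bonds formed (products):
  C=O: 8 × 778 = 6224
  O-H: 4 × 457 = 1828
  Σ(formed) = 8052 kJ
ΔH = Σ(broken) − Σ(formed) = 5773 − 8052 = −2279 kJ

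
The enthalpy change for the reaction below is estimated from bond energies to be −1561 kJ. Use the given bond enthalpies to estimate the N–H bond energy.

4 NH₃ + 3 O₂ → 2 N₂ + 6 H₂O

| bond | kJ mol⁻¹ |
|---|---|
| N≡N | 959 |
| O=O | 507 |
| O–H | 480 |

Let D be the N–H bond energy.
Σ(broken) = 12×D + 3×507 = 1521 + 12D
Σ(formed) = 2×959 + 12×480 = 7678
ΔH = Σ(broken) − Σ(formed) = (1521 + 12D) − (7678) = −6157 + 12D
Setting this equal to −1561 kJ gives 12D = 4596, so D = 383 kJ/mol.

D(N–H) ≈ 383 kJ/mol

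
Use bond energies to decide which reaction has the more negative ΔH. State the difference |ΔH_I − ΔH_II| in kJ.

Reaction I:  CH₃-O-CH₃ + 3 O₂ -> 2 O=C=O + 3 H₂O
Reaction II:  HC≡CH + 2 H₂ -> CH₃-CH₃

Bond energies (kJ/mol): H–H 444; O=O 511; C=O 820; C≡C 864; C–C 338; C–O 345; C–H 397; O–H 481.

Reaction I, by 1387 kJ

Reaction I:
  Bonds broken (reactants):
    C–H: 6 × 397 = 2382
    C–O: 2 × 345 = 690
    O=O: 3 × 511 = 1533
    Σ(broken) = 4605 kJ
  Bonds formed (products):
    C=O: 4 × 820 = 3280
    O–H: 6 × 481 = 2886
    Σ(formed) = 6166 kJ
  ΔH_I = 4605 − 6166 = −1561 kJ
Reaction II:
  Bonds broken (reactants):
    C≡C: 1 × 864 = 864
    C–H: 2 × 397 = 794
    H–H: 2 × 444 = 888
    Σ(broken) = 2546 kJ
  Bonds formed (products):
    C–C: 1 × 338 = 338
    C–H: 6 × 397 = 2382
    Σ(formed) = 2720 kJ
  ΔH_II = 2546 − 2720 = −174 kJ
ΔH_I − ΔH_II = −1387 kJ, so reaction I has the more negative ΔH; |ΔH_I − ΔH_II| = 1387 kJ.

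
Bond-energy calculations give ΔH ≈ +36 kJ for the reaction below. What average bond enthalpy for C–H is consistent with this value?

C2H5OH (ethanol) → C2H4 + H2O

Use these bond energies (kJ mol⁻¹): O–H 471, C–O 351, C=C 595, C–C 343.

D(C–H) ≈ 408 kJ/mol

Let D be the C–H bond energy.
Σ(broken) = 1×343 + 5×D + 1×351 + 1×471 = 1165 + 5D
Σ(formed) = 4×D + 1×595 + 2×471 = 1537 + 4D
ΔH = Σ(broken) − Σ(formed) = (1165 + 5D) − (1537 + 4D) = −372 + D
Setting this equal to +36 kJ gives D = 408 kJ/mol.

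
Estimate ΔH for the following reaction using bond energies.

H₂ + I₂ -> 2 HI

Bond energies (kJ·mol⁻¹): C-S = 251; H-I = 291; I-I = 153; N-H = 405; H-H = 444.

Bonds broken (reactants):
  H-H: 1 × 444 = 444
  I-I: 1 × 153 = 153
  Σ(broken) = 597 kJ
Bonds formed (products):
  H-I: 2 × 291 = 582
  Σ(formed) = 582 kJ
ΔH = Σ(broken) − Σ(formed) = 597 − 582 = +15 kJ

ΔH ≈ +15 kJ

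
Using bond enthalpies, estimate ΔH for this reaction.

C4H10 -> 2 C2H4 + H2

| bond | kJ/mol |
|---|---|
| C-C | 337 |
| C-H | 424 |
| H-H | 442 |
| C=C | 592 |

Bonds broken (reactants):
  C-C: 3 × 337 = 1011
  C-H: 10 × 424 = 4240
  Σ(broken) = 5251 kJ
Bonds formed (products):
  C-H: 8 × 424 = 3392
  C=C: 2 × 592 = 1184
  H-H: 1 × 442 = 442
  Σ(formed) = 5018 kJ
ΔH = Σ(broken) − Σ(formed) = 5251 − 5018 = +233 kJ

ΔH ≈ +233 kJ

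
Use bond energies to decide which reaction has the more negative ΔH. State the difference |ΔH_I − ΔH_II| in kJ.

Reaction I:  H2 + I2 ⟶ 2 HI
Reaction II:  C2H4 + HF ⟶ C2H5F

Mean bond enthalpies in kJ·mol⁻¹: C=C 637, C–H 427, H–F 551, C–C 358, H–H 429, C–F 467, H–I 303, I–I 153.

Reaction II, by 40 kJ

Reaction I:
  Bonds broken (reactants):
    H–H: 1 × 429 = 429
    I–I: 1 × 153 = 153
    Σ(broken) = 582 kJ
  Bonds formed (products):
    H–I: 2 × 303 = 606
    Σ(formed) = 606 kJ
  ΔH_I = 582 − 606 = −24 kJ
Reaction II:
  Bonds broken (reactants):
    C–H: 4 × 427 = 1708
    C=C: 1 × 637 = 637
    H–F: 1 × 551 = 551
    Σ(broken) = 2896 kJ
  Bonds formed (products):
    C–C: 1 × 358 = 358
    C–F: 1 × 467 = 467
    C–H: 5 × 427 = 2135
    Σ(formed) = 2960 kJ
  ΔH_II = 2896 − 2960 = −64 kJ
ΔH_I − ΔH_II = +40 kJ, so reaction II has the more negative ΔH; |ΔH_I − ΔH_II| = 40 kJ.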